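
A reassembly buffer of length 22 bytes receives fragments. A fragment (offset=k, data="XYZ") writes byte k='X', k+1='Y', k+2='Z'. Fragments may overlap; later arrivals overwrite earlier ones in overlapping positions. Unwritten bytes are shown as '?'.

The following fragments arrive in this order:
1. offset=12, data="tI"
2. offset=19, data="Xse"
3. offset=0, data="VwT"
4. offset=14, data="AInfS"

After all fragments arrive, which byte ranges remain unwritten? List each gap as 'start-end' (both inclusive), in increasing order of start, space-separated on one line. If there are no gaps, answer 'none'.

Answer: 3-11

Derivation:
Fragment 1: offset=12 len=2
Fragment 2: offset=19 len=3
Fragment 3: offset=0 len=3
Fragment 4: offset=14 len=5
Gaps: 3-11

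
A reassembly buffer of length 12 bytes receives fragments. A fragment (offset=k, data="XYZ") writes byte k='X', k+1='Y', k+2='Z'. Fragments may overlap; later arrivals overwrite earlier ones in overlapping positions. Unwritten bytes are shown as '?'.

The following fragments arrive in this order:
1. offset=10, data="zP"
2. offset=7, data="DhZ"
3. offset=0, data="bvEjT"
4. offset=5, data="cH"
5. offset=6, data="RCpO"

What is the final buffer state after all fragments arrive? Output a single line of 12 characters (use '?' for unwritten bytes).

Answer: bvEjTcRCpOzP

Derivation:
Fragment 1: offset=10 data="zP" -> buffer=??????????zP
Fragment 2: offset=7 data="DhZ" -> buffer=???????DhZzP
Fragment 3: offset=0 data="bvEjT" -> buffer=bvEjT??DhZzP
Fragment 4: offset=5 data="cH" -> buffer=bvEjTcHDhZzP
Fragment 5: offset=6 data="RCpO" -> buffer=bvEjTcRCpOzP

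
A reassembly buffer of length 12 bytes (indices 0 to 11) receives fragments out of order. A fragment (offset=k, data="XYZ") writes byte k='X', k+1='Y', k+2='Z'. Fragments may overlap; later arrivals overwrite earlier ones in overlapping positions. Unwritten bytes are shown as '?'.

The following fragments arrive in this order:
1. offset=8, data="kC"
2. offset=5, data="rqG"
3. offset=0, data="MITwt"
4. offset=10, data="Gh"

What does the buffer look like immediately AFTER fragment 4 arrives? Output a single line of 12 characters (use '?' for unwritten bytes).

Fragment 1: offset=8 data="kC" -> buffer=????????kC??
Fragment 2: offset=5 data="rqG" -> buffer=?????rqGkC??
Fragment 3: offset=0 data="MITwt" -> buffer=MITwtrqGkC??
Fragment 4: offset=10 data="Gh" -> buffer=MITwtrqGkCGh

Answer: MITwtrqGkCGh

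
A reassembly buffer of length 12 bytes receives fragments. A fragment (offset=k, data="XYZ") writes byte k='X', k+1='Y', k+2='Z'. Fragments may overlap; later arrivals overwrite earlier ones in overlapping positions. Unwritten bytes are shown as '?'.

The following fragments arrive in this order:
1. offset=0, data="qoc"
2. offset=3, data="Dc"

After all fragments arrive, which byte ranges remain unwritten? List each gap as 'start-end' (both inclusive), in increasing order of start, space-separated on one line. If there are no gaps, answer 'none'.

Fragment 1: offset=0 len=3
Fragment 2: offset=3 len=2
Gaps: 5-11

Answer: 5-11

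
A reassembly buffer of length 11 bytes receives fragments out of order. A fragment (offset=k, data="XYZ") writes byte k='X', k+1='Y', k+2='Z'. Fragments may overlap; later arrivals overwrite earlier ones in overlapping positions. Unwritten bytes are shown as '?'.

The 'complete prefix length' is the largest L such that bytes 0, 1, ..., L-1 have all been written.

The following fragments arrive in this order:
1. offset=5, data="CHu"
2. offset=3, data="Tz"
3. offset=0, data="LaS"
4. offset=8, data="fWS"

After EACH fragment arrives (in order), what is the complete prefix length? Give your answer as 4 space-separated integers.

Fragment 1: offset=5 data="CHu" -> buffer=?????CHu??? -> prefix_len=0
Fragment 2: offset=3 data="Tz" -> buffer=???TzCHu??? -> prefix_len=0
Fragment 3: offset=0 data="LaS" -> buffer=LaSTzCHu??? -> prefix_len=8
Fragment 4: offset=8 data="fWS" -> buffer=LaSTzCHufWS -> prefix_len=11

Answer: 0 0 8 11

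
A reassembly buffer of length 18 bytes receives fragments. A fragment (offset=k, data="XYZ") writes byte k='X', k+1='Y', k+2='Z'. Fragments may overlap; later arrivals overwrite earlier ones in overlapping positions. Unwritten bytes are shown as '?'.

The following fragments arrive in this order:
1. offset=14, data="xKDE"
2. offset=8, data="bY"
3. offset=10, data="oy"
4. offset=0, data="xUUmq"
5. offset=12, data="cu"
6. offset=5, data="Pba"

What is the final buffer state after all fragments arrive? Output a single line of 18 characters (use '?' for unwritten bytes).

Fragment 1: offset=14 data="xKDE" -> buffer=??????????????xKDE
Fragment 2: offset=8 data="bY" -> buffer=????????bY????xKDE
Fragment 3: offset=10 data="oy" -> buffer=????????bYoy??xKDE
Fragment 4: offset=0 data="xUUmq" -> buffer=xUUmq???bYoy??xKDE
Fragment 5: offset=12 data="cu" -> buffer=xUUmq???bYoycuxKDE
Fragment 6: offset=5 data="Pba" -> buffer=xUUmqPbabYoycuxKDE

Answer: xUUmqPbabYoycuxKDE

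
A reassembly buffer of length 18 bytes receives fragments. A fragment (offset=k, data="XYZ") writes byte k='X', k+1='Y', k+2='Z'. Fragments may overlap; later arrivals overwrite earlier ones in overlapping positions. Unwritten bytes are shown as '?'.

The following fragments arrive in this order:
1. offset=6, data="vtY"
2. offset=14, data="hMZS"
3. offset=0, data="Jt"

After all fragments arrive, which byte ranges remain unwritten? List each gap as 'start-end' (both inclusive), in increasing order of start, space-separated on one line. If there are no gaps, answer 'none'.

Fragment 1: offset=6 len=3
Fragment 2: offset=14 len=4
Fragment 3: offset=0 len=2
Gaps: 2-5 9-13

Answer: 2-5 9-13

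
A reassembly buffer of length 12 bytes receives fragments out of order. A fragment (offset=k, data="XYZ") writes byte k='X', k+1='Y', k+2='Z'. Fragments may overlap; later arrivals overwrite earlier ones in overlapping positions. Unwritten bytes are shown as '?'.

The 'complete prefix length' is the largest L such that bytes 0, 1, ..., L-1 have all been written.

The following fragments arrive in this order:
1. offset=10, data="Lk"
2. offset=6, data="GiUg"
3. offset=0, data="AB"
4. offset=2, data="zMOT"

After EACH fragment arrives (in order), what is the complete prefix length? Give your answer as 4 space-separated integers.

Fragment 1: offset=10 data="Lk" -> buffer=??????????Lk -> prefix_len=0
Fragment 2: offset=6 data="GiUg" -> buffer=??????GiUgLk -> prefix_len=0
Fragment 3: offset=0 data="AB" -> buffer=AB????GiUgLk -> prefix_len=2
Fragment 4: offset=2 data="zMOT" -> buffer=ABzMOTGiUgLk -> prefix_len=12

Answer: 0 0 2 12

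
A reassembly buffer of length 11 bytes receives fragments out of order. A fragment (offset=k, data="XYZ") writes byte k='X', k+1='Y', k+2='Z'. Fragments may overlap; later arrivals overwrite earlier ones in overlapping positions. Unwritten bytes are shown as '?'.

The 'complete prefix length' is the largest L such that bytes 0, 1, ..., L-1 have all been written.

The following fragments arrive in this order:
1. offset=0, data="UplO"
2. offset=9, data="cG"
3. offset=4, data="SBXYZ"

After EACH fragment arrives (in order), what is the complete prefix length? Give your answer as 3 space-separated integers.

Fragment 1: offset=0 data="UplO" -> buffer=UplO??????? -> prefix_len=4
Fragment 2: offset=9 data="cG" -> buffer=UplO?????cG -> prefix_len=4
Fragment 3: offset=4 data="SBXYZ" -> buffer=UplOSBXYZcG -> prefix_len=11

Answer: 4 4 11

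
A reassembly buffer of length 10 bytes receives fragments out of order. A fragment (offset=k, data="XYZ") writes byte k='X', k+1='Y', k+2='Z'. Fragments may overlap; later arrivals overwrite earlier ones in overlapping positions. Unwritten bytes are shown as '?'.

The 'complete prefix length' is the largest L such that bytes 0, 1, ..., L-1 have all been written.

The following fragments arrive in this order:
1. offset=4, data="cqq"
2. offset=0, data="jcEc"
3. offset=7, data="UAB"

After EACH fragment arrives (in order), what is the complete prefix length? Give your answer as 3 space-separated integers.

Fragment 1: offset=4 data="cqq" -> buffer=????cqq??? -> prefix_len=0
Fragment 2: offset=0 data="jcEc" -> buffer=jcEccqq??? -> prefix_len=7
Fragment 3: offset=7 data="UAB" -> buffer=jcEccqqUAB -> prefix_len=10

Answer: 0 7 10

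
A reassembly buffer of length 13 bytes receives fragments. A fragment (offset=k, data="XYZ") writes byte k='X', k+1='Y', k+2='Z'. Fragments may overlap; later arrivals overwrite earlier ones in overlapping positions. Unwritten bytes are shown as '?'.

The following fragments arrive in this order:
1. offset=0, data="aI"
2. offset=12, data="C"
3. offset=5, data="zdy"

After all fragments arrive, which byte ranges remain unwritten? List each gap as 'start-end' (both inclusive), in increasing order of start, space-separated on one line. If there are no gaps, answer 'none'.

Answer: 2-4 8-11

Derivation:
Fragment 1: offset=0 len=2
Fragment 2: offset=12 len=1
Fragment 3: offset=5 len=3
Gaps: 2-4 8-11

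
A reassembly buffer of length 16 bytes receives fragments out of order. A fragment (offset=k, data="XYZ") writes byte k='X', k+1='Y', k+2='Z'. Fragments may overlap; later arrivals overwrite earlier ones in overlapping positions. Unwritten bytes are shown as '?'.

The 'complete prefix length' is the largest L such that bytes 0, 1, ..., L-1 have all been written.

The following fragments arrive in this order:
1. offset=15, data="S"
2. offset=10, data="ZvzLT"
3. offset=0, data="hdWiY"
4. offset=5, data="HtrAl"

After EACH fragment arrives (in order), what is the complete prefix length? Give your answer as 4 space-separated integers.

Answer: 0 0 5 16

Derivation:
Fragment 1: offset=15 data="S" -> buffer=???????????????S -> prefix_len=0
Fragment 2: offset=10 data="ZvzLT" -> buffer=??????????ZvzLTS -> prefix_len=0
Fragment 3: offset=0 data="hdWiY" -> buffer=hdWiY?????ZvzLTS -> prefix_len=5
Fragment 4: offset=5 data="HtrAl" -> buffer=hdWiYHtrAlZvzLTS -> prefix_len=16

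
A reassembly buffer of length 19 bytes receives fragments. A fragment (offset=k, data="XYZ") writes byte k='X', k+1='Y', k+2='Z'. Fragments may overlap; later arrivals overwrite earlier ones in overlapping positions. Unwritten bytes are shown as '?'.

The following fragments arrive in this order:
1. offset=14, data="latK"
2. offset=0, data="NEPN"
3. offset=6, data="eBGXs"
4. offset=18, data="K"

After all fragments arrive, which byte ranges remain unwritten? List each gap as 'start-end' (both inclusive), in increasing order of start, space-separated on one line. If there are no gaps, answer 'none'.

Answer: 4-5 11-13

Derivation:
Fragment 1: offset=14 len=4
Fragment 2: offset=0 len=4
Fragment 3: offset=6 len=5
Fragment 4: offset=18 len=1
Gaps: 4-5 11-13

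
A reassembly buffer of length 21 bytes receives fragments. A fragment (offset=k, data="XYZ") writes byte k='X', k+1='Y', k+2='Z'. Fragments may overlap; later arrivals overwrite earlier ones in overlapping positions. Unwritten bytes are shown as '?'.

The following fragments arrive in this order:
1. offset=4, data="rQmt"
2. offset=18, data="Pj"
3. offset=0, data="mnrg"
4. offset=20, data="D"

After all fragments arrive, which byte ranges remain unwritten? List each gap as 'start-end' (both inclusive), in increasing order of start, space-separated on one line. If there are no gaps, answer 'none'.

Answer: 8-17

Derivation:
Fragment 1: offset=4 len=4
Fragment 2: offset=18 len=2
Fragment 3: offset=0 len=4
Fragment 4: offset=20 len=1
Gaps: 8-17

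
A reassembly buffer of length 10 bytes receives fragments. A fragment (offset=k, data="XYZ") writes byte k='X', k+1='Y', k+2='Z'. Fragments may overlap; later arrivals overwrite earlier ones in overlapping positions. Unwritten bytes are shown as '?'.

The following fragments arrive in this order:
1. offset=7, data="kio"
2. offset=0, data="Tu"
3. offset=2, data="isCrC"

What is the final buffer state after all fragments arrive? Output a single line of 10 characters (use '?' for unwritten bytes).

Answer: TuisCrCkio

Derivation:
Fragment 1: offset=7 data="kio" -> buffer=???????kio
Fragment 2: offset=0 data="Tu" -> buffer=Tu?????kio
Fragment 3: offset=2 data="isCrC" -> buffer=TuisCrCkio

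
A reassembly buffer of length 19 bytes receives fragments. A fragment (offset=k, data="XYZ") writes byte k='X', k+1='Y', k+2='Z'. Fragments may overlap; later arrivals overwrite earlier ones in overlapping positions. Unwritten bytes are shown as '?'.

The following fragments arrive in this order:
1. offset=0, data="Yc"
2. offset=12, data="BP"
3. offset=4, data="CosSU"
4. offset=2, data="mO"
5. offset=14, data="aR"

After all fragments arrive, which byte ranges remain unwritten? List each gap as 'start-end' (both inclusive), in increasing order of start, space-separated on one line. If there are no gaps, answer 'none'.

Fragment 1: offset=0 len=2
Fragment 2: offset=12 len=2
Fragment 3: offset=4 len=5
Fragment 4: offset=2 len=2
Fragment 5: offset=14 len=2
Gaps: 9-11 16-18

Answer: 9-11 16-18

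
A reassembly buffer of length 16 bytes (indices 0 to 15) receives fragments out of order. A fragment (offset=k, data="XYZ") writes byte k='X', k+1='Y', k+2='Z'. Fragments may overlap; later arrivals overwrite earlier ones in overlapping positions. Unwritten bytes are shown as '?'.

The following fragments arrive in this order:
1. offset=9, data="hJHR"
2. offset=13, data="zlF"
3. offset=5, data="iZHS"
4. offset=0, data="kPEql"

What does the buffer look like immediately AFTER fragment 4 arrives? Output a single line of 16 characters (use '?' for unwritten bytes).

Fragment 1: offset=9 data="hJHR" -> buffer=?????????hJHR???
Fragment 2: offset=13 data="zlF" -> buffer=?????????hJHRzlF
Fragment 3: offset=5 data="iZHS" -> buffer=?????iZHShJHRzlF
Fragment 4: offset=0 data="kPEql" -> buffer=kPEqliZHShJHRzlF

Answer: kPEqliZHShJHRzlF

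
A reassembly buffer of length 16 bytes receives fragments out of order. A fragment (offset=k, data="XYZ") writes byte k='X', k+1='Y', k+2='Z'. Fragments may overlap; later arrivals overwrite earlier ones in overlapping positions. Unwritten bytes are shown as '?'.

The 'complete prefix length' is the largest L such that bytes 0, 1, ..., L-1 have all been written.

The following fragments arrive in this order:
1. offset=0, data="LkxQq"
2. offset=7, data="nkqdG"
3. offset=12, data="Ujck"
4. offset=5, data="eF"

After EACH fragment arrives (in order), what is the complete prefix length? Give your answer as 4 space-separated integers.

Fragment 1: offset=0 data="LkxQq" -> buffer=LkxQq??????????? -> prefix_len=5
Fragment 2: offset=7 data="nkqdG" -> buffer=LkxQq??nkqdG???? -> prefix_len=5
Fragment 3: offset=12 data="Ujck" -> buffer=LkxQq??nkqdGUjck -> prefix_len=5
Fragment 4: offset=5 data="eF" -> buffer=LkxQqeFnkqdGUjck -> prefix_len=16

Answer: 5 5 5 16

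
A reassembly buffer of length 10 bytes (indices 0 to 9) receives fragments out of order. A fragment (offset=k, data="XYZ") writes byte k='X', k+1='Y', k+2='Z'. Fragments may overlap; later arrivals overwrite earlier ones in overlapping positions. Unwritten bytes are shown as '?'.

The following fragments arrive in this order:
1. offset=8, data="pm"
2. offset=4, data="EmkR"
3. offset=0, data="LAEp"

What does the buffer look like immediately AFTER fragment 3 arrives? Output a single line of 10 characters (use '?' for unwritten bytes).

Answer: LAEpEmkRpm

Derivation:
Fragment 1: offset=8 data="pm" -> buffer=????????pm
Fragment 2: offset=4 data="EmkR" -> buffer=????EmkRpm
Fragment 3: offset=0 data="LAEp" -> buffer=LAEpEmkRpm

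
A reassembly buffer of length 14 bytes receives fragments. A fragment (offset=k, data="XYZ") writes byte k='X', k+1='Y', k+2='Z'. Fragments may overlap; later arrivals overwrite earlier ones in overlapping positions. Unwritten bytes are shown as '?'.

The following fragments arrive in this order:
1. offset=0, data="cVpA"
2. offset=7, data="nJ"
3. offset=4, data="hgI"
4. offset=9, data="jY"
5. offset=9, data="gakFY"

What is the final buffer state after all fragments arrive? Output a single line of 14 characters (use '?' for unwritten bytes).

Answer: cVpAhgInJgakFY

Derivation:
Fragment 1: offset=0 data="cVpA" -> buffer=cVpA??????????
Fragment 2: offset=7 data="nJ" -> buffer=cVpA???nJ?????
Fragment 3: offset=4 data="hgI" -> buffer=cVpAhgInJ?????
Fragment 4: offset=9 data="jY" -> buffer=cVpAhgInJjY???
Fragment 5: offset=9 data="gakFY" -> buffer=cVpAhgInJgakFY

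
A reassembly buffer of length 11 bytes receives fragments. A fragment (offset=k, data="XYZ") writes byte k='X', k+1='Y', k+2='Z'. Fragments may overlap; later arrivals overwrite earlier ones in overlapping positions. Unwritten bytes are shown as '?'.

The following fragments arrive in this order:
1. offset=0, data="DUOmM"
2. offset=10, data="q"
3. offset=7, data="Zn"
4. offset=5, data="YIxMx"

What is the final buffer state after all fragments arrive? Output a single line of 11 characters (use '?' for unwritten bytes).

Fragment 1: offset=0 data="DUOmM" -> buffer=DUOmM??????
Fragment 2: offset=10 data="q" -> buffer=DUOmM?????q
Fragment 3: offset=7 data="Zn" -> buffer=DUOmM??Zn?q
Fragment 4: offset=5 data="YIxMx" -> buffer=DUOmMYIxMxq

Answer: DUOmMYIxMxq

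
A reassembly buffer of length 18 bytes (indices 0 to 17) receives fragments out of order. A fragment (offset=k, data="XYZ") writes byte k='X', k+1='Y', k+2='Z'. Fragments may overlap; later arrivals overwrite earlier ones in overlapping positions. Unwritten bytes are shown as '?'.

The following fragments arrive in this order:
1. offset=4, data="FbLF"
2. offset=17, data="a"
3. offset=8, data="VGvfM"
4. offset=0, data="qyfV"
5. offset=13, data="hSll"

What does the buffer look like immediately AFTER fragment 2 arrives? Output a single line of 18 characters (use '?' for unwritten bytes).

Answer: ????FbLF?????????a

Derivation:
Fragment 1: offset=4 data="FbLF" -> buffer=????FbLF??????????
Fragment 2: offset=17 data="a" -> buffer=????FbLF?????????a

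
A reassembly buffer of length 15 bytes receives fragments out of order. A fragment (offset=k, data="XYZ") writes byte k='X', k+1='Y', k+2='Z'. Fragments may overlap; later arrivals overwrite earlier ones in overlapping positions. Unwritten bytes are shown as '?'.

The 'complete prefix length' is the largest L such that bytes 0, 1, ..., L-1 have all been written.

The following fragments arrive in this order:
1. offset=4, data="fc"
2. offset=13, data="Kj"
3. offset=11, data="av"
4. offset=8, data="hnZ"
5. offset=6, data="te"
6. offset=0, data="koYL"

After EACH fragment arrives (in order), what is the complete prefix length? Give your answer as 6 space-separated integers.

Answer: 0 0 0 0 0 15

Derivation:
Fragment 1: offset=4 data="fc" -> buffer=????fc????????? -> prefix_len=0
Fragment 2: offset=13 data="Kj" -> buffer=????fc???????Kj -> prefix_len=0
Fragment 3: offset=11 data="av" -> buffer=????fc?????avKj -> prefix_len=0
Fragment 4: offset=8 data="hnZ" -> buffer=????fc??hnZavKj -> prefix_len=0
Fragment 5: offset=6 data="te" -> buffer=????fctehnZavKj -> prefix_len=0
Fragment 6: offset=0 data="koYL" -> buffer=koYLfctehnZavKj -> prefix_len=15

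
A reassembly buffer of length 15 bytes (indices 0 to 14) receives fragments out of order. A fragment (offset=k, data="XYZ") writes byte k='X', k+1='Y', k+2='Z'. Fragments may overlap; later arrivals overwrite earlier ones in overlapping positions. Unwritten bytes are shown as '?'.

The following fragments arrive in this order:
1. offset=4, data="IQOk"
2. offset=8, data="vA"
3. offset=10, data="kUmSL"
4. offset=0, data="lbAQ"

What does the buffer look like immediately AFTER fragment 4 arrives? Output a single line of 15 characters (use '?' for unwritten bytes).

Fragment 1: offset=4 data="IQOk" -> buffer=????IQOk???????
Fragment 2: offset=8 data="vA" -> buffer=????IQOkvA?????
Fragment 3: offset=10 data="kUmSL" -> buffer=????IQOkvAkUmSL
Fragment 4: offset=0 data="lbAQ" -> buffer=lbAQIQOkvAkUmSL

Answer: lbAQIQOkvAkUmSL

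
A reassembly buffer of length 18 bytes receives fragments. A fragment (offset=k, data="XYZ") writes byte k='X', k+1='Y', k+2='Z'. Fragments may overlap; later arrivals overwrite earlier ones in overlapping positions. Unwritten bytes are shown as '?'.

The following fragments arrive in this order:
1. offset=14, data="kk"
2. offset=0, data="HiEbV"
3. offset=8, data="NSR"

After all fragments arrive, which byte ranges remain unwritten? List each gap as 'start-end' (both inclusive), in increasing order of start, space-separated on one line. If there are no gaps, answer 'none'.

Fragment 1: offset=14 len=2
Fragment 2: offset=0 len=5
Fragment 3: offset=8 len=3
Gaps: 5-7 11-13 16-17

Answer: 5-7 11-13 16-17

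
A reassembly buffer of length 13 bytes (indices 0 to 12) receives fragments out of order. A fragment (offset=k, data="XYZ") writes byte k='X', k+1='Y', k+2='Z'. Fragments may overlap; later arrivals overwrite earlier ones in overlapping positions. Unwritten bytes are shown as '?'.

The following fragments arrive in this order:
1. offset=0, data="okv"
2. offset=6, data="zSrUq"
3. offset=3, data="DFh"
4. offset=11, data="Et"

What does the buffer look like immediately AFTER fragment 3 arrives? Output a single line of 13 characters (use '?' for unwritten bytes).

Fragment 1: offset=0 data="okv" -> buffer=okv??????????
Fragment 2: offset=6 data="zSrUq" -> buffer=okv???zSrUq??
Fragment 3: offset=3 data="DFh" -> buffer=okvDFhzSrUq??

Answer: okvDFhzSrUq??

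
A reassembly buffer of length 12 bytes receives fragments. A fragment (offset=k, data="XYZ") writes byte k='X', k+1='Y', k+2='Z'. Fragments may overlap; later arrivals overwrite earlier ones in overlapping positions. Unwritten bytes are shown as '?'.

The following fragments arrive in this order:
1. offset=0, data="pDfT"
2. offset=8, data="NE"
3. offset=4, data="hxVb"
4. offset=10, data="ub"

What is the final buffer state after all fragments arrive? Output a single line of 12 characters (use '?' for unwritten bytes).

Fragment 1: offset=0 data="pDfT" -> buffer=pDfT????????
Fragment 2: offset=8 data="NE" -> buffer=pDfT????NE??
Fragment 3: offset=4 data="hxVb" -> buffer=pDfThxVbNE??
Fragment 4: offset=10 data="ub" -> buffer=pDfThxVbNEub

Answer: pDfThxVbNEub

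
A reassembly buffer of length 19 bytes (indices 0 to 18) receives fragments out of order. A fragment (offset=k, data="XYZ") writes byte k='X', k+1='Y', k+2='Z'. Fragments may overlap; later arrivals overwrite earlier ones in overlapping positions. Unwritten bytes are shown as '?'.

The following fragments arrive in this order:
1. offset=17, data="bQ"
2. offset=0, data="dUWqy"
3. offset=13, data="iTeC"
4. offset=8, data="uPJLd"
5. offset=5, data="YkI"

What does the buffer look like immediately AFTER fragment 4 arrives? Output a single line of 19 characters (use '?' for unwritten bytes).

Answer: dUWqy???uPJLdiTeCbQ

Derivation:
Fragment 1: offset=17 data="bQ" -> buffer=?????????????????bQ
Fragment 2: offset=0 data="dUWqy" -> buffer=dUWqy????????????bQ
Fragment 3: offset=13 data="iTeC" -> buffer=dUWqy????????iTeCbQ
Fragment 4: offset=8 data="uPJLd" -> buffer=dUWqy???uPJLdiTeCbQ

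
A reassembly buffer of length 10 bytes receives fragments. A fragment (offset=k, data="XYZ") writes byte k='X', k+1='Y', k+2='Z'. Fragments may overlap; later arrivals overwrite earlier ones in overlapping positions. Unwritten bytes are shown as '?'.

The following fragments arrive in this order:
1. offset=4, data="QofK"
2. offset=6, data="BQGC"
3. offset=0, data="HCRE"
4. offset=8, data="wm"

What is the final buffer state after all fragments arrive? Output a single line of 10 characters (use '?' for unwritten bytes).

Answer: HCREQoBQwm

Derivation:
Fragment 1: offset=4 data="QofK" -> buffer=????QofK??
Fragment 2: offset=6 data="BQGC" -> buffer=????QoBQGC
Fragment 3: offset=0 data="HCRE" -> buffer=HCREQoBQGC
Fragment 4: offset=8 data="wm" -> buffer=HCREQoBQwm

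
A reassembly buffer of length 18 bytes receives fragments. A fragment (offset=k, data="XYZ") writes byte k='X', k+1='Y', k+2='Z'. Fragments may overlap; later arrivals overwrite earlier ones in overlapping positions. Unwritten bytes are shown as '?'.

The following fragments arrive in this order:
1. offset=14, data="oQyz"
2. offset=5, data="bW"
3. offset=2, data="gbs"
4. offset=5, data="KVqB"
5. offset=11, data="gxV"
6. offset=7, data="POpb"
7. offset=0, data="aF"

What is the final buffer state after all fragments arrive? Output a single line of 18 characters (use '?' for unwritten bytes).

Fragment 1: offset=14 data="oQyz" -> buffer=??????????????oQyz
Fragment 2: offset=5 data="bW" -> buffer=?????bW???????oQyz
Fragment 3: offset=2 data="gbs" -> buffer=??gbsbW???????oQyz
Fragment 4: offset=5 data="KVqB" -> buffer=??gbsKVqB?????oQyz
Fragment 5: offset=11 data="gxV" -> buffer=??gbsKVqB??gxVoQyz
Fragment 6: offset=7 data="POpb" -> buffer=??gbsKVPOpbgxVoQyz
Fragment 7: offset=0 data="aF" -> buffer=aFgbsKVPOpbgxVoQyz

Answer: aFgbsKVPOpbgxVoQyz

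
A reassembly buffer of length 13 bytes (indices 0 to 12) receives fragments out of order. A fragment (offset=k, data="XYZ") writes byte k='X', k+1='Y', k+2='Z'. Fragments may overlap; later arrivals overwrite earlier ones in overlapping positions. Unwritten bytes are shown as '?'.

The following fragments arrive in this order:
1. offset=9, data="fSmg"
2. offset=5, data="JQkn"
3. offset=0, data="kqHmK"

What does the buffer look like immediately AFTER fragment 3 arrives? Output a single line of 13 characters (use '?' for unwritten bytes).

Fragment 1: offset=9 data="fSmg" -> buffer=?????????fSmg
Fragment 2: offset=5 data="JQkn" -> buffer=?????JQknfSmg
Fragment 3: offset=0 data="kqHmK" -> buffer=kqHmKJQknfSmg

Answer: kqHmKJQknfSmg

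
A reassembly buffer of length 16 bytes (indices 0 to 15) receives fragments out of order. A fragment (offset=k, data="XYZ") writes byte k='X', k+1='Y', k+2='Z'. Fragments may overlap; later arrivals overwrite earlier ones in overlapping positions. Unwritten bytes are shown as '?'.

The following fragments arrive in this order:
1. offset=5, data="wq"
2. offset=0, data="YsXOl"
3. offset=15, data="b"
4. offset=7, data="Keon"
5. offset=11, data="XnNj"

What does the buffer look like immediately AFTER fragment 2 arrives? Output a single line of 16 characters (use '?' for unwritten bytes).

Fragment 1: offset=5 data="wq" -> buffer=?????wq?????????
Fragment 2: offset=0 data="YsXOl" -> buffer=YsXOlwq?????????

Answer: YsXOlwq?????????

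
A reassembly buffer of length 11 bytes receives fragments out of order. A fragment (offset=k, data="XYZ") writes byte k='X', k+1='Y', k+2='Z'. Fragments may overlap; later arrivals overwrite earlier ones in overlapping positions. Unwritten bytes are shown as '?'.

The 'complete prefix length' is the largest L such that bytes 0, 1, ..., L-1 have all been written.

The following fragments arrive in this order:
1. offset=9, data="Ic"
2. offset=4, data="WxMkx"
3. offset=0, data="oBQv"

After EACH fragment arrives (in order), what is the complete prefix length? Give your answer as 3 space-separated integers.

Answer: 0 0 11

Derivation:
Fragment 1: offset=9 data="Ic" -> buffer=?????????Ic -> prefix_len=0
Fragment 2: offset=4 data="WxMkx" -> buffer=????WxMkxIc -> prefix_len=0
Fragment 3: offset=0 data="oBQv" -> buffer=oBQvWxMkxIc -> prefix_len=11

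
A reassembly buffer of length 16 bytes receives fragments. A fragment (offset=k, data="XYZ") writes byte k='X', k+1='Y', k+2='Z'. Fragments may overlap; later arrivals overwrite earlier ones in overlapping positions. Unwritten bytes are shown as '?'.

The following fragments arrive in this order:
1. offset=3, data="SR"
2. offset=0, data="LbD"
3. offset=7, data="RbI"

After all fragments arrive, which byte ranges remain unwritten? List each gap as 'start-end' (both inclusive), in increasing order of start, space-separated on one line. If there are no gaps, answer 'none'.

Answer: 5-6 10-15

Derivation:
Fragment 1: offset=3 len=2
Fragment 2: offset=0 len=3
Fragment 3: offset=7 len=3
Gaps: 5-6 10-15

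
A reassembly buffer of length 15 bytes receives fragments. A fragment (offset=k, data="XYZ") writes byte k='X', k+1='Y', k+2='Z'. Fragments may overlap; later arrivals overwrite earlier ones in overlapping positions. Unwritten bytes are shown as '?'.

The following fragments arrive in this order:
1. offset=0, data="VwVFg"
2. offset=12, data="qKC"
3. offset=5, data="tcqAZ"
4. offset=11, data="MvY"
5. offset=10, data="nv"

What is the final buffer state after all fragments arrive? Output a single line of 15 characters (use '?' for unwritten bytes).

Fragment 1: offset=0 data="VwVFg" -> buffer=VwVFg??????????
Fragment 2: offset=12 data="qKC" -> buffer=VwVFg???????qKC
Fragment 3: offset=5 data="tcqAZ" -> buffer=VwVFgtcqAZ??qKC
Fragment 4: offset=11 data="MvY" -> buffer=VwVFgtcqAZ?MvYC
Fragment 5: offset=10 data="nv" -> buffer=VwVFgtcqAZnvvYC

Answer: VwVFgtcqAZnvvYC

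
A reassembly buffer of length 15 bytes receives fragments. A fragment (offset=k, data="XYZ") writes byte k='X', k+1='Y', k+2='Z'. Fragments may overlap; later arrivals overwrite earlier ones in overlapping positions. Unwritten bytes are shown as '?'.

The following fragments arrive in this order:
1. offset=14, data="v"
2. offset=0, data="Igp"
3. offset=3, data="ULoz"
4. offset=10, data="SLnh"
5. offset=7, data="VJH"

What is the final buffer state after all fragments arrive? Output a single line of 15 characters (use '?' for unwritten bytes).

Answer: IgpULozVJHSLnhv

Derivation:
Fragment 1: offset=14 data="v" -> buffer=??????????????v
Fragment 2: offset=0 data="Igp" -> buffer=Igp???????????v
Fragment 3: offset=3 data="ULoz" -> buffer=IgpULoz???????v
Fragment 4: offset=10 data="SLnh" -> buffer=IgpULoz???SLnhv
Fragment 5: offset=7 data="VJH" -> buffer=IgpULozVJHSLnhv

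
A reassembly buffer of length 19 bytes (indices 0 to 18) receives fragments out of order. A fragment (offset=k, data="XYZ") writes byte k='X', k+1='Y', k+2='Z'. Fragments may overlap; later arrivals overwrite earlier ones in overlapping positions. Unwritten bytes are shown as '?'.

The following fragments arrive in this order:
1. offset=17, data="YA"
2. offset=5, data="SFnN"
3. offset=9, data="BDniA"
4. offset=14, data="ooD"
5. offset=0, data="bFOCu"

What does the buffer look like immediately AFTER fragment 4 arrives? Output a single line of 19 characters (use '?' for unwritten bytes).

Answer: ?????SFnNBDniAooDYA

Derivation:
Fragment 1: offset=17 data="YA" -> buffer=?????????????????YA
Fragment 2: offset=5 data="SFnN" -> buffer=?????SFnN????????YA
Fragment 3: offset=9 data="BDniA" -> buffer=?????SFnNBDniA???YA
Fragment 4: offset=14 data="ooD" -> buffer=?????SFnNBDniAooDYA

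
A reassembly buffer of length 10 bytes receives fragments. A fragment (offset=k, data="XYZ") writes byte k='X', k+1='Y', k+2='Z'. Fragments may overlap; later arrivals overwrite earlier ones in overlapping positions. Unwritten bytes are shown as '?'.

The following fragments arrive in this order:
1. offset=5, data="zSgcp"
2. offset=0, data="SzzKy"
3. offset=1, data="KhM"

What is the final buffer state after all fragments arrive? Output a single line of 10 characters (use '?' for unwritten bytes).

Fragment 1: offset=5 data="zSgcp" -> buffer=?????zSgcp
Fragment 2: offset=0 data="SzzKy" -> buffer=SzzKyzSgcp
Fragment 3: offset=1 data="KhM" -> buffer=SKhMyzSgcp

Answer: SKhMyzSgcp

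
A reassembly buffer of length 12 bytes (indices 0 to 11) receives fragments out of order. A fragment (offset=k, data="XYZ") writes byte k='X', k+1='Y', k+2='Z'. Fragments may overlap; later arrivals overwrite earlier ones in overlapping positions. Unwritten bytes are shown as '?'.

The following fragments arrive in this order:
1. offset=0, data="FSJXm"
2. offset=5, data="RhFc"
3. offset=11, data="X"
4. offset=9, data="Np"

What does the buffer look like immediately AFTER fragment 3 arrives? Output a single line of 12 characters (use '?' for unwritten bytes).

Answer: FSJXmRhFc??X

Derivation:
Fragment 1: offset=0 data="FSJXm" -> buffer=FSJXm???????
Fragment 2: offset=5 data="RhFc" -> buffer=FSJXmRhFc???
Fragment 3: offset=11 data="X" -> buffer=FSJXmRhFc??X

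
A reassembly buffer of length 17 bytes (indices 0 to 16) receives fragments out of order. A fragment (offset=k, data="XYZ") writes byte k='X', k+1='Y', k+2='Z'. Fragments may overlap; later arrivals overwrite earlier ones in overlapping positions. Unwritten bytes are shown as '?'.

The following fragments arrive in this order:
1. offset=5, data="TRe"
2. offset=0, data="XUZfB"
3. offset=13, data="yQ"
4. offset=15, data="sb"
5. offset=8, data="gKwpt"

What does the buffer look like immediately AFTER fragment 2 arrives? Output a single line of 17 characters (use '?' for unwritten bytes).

Fragment 1: offset=5 data="TRe" -> buffer=?????TRe?????????
Fragment 2: offset=0 data="XUZfB" -> buffer=XUZfBTRe?????????

Answer: XUZfBTRe?????????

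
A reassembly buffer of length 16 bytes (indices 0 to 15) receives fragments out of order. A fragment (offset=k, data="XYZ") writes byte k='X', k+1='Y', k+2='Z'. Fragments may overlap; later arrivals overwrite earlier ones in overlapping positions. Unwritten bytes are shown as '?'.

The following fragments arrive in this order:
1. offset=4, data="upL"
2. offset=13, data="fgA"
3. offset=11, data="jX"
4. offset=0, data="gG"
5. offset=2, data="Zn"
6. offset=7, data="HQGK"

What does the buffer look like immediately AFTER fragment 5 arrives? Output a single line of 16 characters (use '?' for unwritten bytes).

Answer: gGZnupL????jXfgA

Derivation:
Fragment 1: offset=4 data="upL" -> buffer=????upL?????????
Fragment 2: offset=13 data="fgA" -> buffer=????upL??????fgA
Fragment 3: offset=11 data="jX" -> buffer=????upL????jXfgA
Fragment 4: offset=0 data="gG" -> buffer=gG??upL????jXfgA
Fragment 5: offset=2 data="Zn" -> buffer=gGZnupL????jXfgA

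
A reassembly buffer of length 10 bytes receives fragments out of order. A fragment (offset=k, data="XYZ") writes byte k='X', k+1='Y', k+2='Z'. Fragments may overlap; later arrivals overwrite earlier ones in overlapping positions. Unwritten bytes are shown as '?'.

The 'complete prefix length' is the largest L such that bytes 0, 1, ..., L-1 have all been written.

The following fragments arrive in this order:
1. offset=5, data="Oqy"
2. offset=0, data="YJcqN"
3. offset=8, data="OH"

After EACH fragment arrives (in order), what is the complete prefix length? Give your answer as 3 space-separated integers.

Fragment 1: offset=5 data="Oqy" -> buffer=?????Oqy?? -> prefix_len=0
Fragment 2: offset=0 data="YJcqN" -> buffer=YJcqNOqy?? -> prefix_len=8
Fragment 3: offset=8 data="OH" -> buffer=YJcqNOqyOH -> prefix_len=10

Answer: 0 8 10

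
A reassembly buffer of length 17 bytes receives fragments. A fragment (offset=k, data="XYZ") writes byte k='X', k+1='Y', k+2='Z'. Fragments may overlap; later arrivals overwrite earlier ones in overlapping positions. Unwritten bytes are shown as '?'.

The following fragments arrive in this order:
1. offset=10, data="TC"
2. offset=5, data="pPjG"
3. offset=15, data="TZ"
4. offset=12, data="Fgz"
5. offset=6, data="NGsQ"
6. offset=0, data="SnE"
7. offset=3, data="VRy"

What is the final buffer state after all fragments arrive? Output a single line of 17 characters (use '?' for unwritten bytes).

Answer: SnEVRyNGsQTCFgzTZ

Derivation:
Fragment 1: offset=10 data="TC" -> buffer=??????????TC?????
Fragment 2: offset=5 data="pPjG" -> buffer=?????pPjG?TC?????
Fragment 3: offset=15 data="TZ" -> buffer=?????pPjG?TC???TZ
Fragment 4: offset=12 data="Fgz" -> buffer=?????pPjG?TCFgzTZ
Fragment 5: offset=6 data="NGsQ" -> buffer=?????pNGsQTCFgzTZ
Fragment 6: offset=0 data="SnE" -> buffer=SnE??pNGsQTCFgzTZ
Fragment 7: offset=3 data="VRy" -> buffer=SnEVRyNGsQTCFgzTZ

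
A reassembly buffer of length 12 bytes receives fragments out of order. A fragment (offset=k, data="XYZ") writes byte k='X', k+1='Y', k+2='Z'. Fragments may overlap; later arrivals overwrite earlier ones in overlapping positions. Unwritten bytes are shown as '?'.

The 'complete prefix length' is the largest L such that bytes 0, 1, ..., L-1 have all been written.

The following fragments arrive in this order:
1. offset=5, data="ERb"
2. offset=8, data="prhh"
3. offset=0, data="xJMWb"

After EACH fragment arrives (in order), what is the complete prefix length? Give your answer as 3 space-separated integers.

Fragment 1: offset=5 data="ERb" -> buffer=?????ERb???? -> prefix_len=0
Fragment 2: offset=8 data="prhh" -> buffer=?????ERbprhh -> prefix_len=0
Fragment 3: offset=0 data="xJMWb" -> buffer=xJMWbERbprhh -> prefix_len=12

Answer: 0 0 12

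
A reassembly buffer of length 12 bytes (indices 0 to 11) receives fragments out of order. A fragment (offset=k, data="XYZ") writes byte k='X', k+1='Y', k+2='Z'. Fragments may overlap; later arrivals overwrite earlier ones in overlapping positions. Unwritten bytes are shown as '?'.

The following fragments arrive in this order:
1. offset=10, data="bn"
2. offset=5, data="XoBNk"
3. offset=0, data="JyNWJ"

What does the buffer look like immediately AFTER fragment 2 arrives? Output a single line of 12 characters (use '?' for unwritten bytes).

Answer: ?????XoBNkbn

Derivation:
Fragment 1: offset=10 data="bn" -> buffer=??????????bn
Fragment 2: offset=5 data="XoBNk" -> buffer=?????XoBNkbn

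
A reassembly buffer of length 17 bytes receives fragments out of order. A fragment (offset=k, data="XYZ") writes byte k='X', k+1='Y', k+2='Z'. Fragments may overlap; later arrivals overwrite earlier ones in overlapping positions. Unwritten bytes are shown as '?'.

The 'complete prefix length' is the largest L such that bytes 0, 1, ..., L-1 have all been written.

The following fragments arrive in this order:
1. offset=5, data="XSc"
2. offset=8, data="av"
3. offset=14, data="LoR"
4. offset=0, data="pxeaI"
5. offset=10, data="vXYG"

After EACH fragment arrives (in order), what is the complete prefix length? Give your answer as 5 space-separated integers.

Answer: 0 0 0 10 17

Derivation:
Fragment 1: offset=5 data="XSc" -> buffer=?????XSc????????? -> prefix_len=0
Fragment 2: offset=8 data="av" -> buffer=?????XScav??????? -> prefix_len=0
Fragment 3: offset=14 data="LoR" -> buffer=?????XScav????LoR -> prefix_len=0
Fragment 4: offset=0 data="pxeaI" -> buffer=pxeaIXScav????LoR -> prefix_len=10
Fragment 5: offset=10 data="vXYG" -> buffer=pxeaIXScavvXYGLoR -> prefix_len=17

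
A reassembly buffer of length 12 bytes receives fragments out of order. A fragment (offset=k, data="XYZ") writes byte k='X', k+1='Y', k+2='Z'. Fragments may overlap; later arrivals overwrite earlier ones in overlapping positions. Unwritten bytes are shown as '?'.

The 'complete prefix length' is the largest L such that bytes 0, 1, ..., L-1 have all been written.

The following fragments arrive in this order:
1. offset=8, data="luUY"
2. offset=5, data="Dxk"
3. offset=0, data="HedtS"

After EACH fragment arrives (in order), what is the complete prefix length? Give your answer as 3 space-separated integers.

Answer: 0 0 12

Derivation:
Fragment 1: offset=8 data="luUY" -> buffer=????????luUY -> prefix_len=0
Fragment 2: offset=5 data="Dxk" -> buffer=?????DxkluUY -> prefix_len=0
Fragment 3: offset=0 data="HedtS" -> buffer=HedtSDxkluUY -> prefix_len=12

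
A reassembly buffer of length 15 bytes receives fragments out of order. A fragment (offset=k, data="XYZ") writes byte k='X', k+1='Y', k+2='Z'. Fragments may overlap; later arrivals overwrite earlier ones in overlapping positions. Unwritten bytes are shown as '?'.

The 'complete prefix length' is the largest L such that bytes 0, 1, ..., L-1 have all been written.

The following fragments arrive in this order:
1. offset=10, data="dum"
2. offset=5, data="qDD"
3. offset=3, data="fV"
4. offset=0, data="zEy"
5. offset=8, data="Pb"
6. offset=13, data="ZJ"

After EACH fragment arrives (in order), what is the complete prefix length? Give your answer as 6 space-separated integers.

Answer: 0 0 0 8 13 15

Derivation:
Fragment 1: offset=10 data="dum" -> buffer=??????????dum?? -> prefix_len=0
Fragment 2: offset=5 data="qDD" -> buffer=?????qDD??dum?? -> prefix_len=0
Fragment 3: offset=3 data="fV" -> buffer=???fVqDD??dum?? -> prefix_len=0
Fragment 4: offset=0 data="zEy" -> buffer=zEyfVqDD??dum?? -> prefix_len=8
Fragment 5: offset=8 data="Pb" -> buffer=zEyfVqDDPbdum?? -> prefix_len=13
Fragment 6: offset=13 data="ZJ" -> buffer=zEyfVqDDPbdumZJ -> prefix_len=15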